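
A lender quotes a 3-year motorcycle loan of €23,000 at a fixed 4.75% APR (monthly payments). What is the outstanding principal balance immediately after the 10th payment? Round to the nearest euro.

€16,936

With monthly rate i = 4.75%/12 = 0.0039583, the balance after k of n payments is P · [(1+i)^n − (1+i)^k] / [(1+i)^n − 1].
(1+0.0039583)^36 = 1.15282876 and (1+0.0039583)^10 = 1.04029591, so the balance is 23,000 × (1.15282876 − 1.04029591) / (1.15282876 − 1) = €16,935.66.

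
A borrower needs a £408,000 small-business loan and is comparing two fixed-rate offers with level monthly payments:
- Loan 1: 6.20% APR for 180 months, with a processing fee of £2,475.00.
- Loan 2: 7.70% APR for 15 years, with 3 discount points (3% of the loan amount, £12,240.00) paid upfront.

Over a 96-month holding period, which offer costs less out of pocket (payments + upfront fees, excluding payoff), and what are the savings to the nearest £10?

Loan 1: at 6.20% the monthly rate is 0.0051667, so the payment is 408,000 × 0.0051667 / (1 − 1.0051667^−180) = £3,487.18.
Loan 2: monthly rate = 7.7%/12 = 0.0064167; payment = 408,000 × 0.0064167 / (1 − (1+0.0064167)^−180) = £3,828.73.
Over 96 months: Loan 1 costs 96 × £3,487.18 + £2,475.00 = £337,244.28; Loan 2 costs 96 × £3,828.73 + £12,240.00 = £379,798.08.
Loan 1 is cheaper by £379,798.08 − £337,244.28 = £42,553.80.

Loan 1 by £42,550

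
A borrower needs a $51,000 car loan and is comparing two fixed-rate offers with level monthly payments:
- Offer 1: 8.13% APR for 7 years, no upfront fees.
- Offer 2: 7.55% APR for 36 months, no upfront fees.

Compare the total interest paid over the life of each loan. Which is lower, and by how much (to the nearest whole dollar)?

Offer 2 by $9,896

Offer 1: monthly rate = 8.13%/12 = 0.0067750; payment = 51,000 × 0.0067750 / (1 − (1+0.0067750)^−84) = $798.20.
Total interest on Offer 1 = 84 × $798.20 − $51,000 = $16,048.80.
Offer 2: monthly rate = 7.55%/12 = 0.0062917; payment = 51,000 × 0.0062917 / (1 − (1+0.0062917)^−36) = $1,587.59.
Total interest on Offer 2 = 36 × $1,587.59 − $51,000 = $6,153.24.
Offer 2 is lower by $9,895.56.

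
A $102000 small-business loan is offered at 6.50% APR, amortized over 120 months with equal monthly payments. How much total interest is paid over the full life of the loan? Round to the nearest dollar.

$36,983

At 6.50% the monthly rate is 0.0054167, so the payment is 102,000 × 0.0054167 / (1 − 1.0054167^−120) = $1,158.19.
Total paid = 120 × $1,158.19 = $138,982.80; interest = $138,982.80 − $102,000 = $36,982.80.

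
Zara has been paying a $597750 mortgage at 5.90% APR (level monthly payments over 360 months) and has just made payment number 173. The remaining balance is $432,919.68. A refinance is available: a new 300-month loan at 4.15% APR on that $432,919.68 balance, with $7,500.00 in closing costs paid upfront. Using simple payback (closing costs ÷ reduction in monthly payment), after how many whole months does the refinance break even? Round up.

7 months

Current payment = 597,750 × 5.9%/12 / (1 − (1+0.0049167)^−360) = $3,545.47.
Refinanced payment = 432,919.68 × 0.0034583 / (1 − (1+0.0034583)^−300) = $2,321.12.
Monthly savings = $3,545.47 − $2,321.12 = $1,224.35.
Break-even = $7,500.00 / $1,224.35 = 6.13 → 7 months.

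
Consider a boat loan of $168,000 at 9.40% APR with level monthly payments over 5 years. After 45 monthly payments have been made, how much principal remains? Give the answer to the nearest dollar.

With monthly rate i = 9.4%/12 = 0.0078333, the balance after k of n payments is P · [(1+i)^n − (1+i)^k] / [(1+i)^n − 1].
(1+0.0078333)^60 = 1.59706684 and (1+0.0078333)^45 = 1.42066709, so the balance is 168,000 × (1.59706684 − 1.42066709) / (1.59706684 − 1) = $49,634.57.

$49,635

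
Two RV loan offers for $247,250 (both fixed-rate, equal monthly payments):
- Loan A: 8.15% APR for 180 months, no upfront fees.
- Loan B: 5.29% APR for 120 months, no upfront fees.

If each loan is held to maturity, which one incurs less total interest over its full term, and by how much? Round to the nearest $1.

Loan B by $110,257

Loan A: at 8.15% the monthly rate is 0.0067917, so the payment is 247,250 × 0.0067917 / (1 − 1.0067917^−180) = $2,384.31.
Total interest on Loan A = 180 × $2,384.31 − $247,250 = $181,925.80.
Loan B: at 5.29% the monthly rate is 0.0044083, so the payment is 247,250 × 0.0044083 / (1 − 1.0044083^−120) = $2,657.66.
Total interest on Loan B = 120 × $2,657.66 − $247,250 = $71,669.20.
Loan B is lower by $110,256.60.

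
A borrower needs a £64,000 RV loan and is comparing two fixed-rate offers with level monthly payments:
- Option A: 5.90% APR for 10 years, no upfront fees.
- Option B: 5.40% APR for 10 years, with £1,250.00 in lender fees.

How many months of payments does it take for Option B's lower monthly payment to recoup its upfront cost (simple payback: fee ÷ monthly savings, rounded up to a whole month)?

Option A: monthly rate = 5.9%/12 = 0.0049167; payment = 64,000 × 0.0049167 / (1 − (1+0.0049167)^−120) = £707.32.
Option B: monthly rate = 5.4%/12 = 0.0045000; payment = 64,000 × 0.0045000 / (1 − (1+0.0045000)^−120) = £691.40.
Monthly savings = £707.32 − £691.40 = £15.92.
Break-even = £1,250.00 / £15.92 = 78.52 → 79 months.

79 months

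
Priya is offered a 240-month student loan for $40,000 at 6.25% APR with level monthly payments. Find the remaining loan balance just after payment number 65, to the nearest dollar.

$33,519

With monthly rate i = 6.25%/12 = 0.0052083, the balance after k of n payments is P · [(1+i)^n − (1+i)^k] / [(1+i)^n − 1].
(1+0.0052083)^240 = 3.47903881 and (1+0.0052083)^65 = 1.40166820, so the balance is 40,000 × (3.47903881 − 1.40166820) / (3.47903881 − 1) = $33,518.97.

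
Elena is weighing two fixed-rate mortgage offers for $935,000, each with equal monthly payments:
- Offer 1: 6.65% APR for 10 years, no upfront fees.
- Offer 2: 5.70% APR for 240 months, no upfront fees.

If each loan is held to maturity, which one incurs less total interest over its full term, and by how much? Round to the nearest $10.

Offer 1: at 6.65% the monthly rate is 0.0055417, so the payment is 935,000 × 0.0055417 / (1 − 1.0055417^−120) = $10,688.23.
Total interest on Offer 1 = 120 × $10,688.23 − $935,000 = $347,587.60.
Offer 2: at 5.70% the monthly rate is 0.0047500, so the payment is 935,000 × 0.0047500 / (1 − 1.0047500^−240) = $6,537.82.
Total interest on Offer 2 = 240 × $6,537.82 − $935,000 = $634,076.80.
Offer 1 is lower by $286,489.20.

Offer 1 by $286,490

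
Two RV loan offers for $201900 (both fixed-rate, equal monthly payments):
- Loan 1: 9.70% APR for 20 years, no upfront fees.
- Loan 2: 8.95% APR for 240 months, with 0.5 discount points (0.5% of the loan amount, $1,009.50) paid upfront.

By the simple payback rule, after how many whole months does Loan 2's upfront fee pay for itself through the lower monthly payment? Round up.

11 months

Loan 1: monthly rate = 9.7%/12 = 0.0080833; payment = 201,900 × 0.0080833 / (1 − (1+0.0080833)^−240) = $1,908.42.
Loan 2: monthly rate = 8.95%/12 = 0.0074583; payment = 201,900 × 0.0074583 / (1 − (1+0.0074583)^−240) = $1,810.06.
Monthly savings = $1,908.42 − $1,810.06 = $98.36.
Break-even = $1,009.50 / $98.36 = 10.26 → 11 months.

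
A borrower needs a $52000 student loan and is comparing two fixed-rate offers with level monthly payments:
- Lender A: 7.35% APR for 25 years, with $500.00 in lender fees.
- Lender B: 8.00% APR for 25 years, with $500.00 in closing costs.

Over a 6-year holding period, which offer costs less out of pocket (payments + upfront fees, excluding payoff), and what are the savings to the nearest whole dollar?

Lender A by $1,593

Lender A: at 7.35% the monthly rate is 0.0061250, so the payment is 52,000 × 0.0061250 / (1 − 1.0061250^−300) = $379.22.
Lender B: monthly rate = 8%/12 = 0.0066667; payment = 52,000 × 0.0066667 / (1 − (1+0.0066667)^−300) = $401.34.
Over 72 months: Lender A costs 72 × $379.22 + $500.00 = $27,803.84; Lender B costs 72 × $401.34 + $500.00 = $29,396.48.
Lender A is cheaper by $29,396.48 − $27,803.84 = $1,592.64.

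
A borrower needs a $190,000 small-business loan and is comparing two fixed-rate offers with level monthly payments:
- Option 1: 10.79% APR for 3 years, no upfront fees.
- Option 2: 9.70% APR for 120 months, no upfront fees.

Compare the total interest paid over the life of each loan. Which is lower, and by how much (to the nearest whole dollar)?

Option 1 by $74,276

Option 1: monthly rate = 10.79%/12 = 0.0089917; payment = 190,000 × 0.0089917 / (1 − (1+0.0089917)^−36) = $6,201.48.
Total interest on Option 1 = 36 × $6,201.48 − $190,000 = $33,253.28.
Option 2: monthly rate = 9.7%/12 = 0.0080833; payment = 190,000 × 0.0080833 / (1 − (1+0.0080833)^−120) = $2,479.41.
Total interest on Option 2 = 120 × $2,479.41 − $190,000 = $107,529.20.
Option 1 is lower by $74,275.92.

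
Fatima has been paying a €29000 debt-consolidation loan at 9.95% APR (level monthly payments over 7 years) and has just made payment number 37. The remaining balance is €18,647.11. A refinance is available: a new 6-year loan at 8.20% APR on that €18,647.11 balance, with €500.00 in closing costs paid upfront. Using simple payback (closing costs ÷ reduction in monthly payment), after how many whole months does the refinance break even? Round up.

4 months

Current payment = 29,000 × 9.95%/12 / (1 − (1+0.0082917)^−84) = €480.69.
Refinanced payment = 18,647.11 × 0.0068333 / (1 − (1+0.0068333)^−72) = €328.77.
Monthly savings = €480.69 − €328.77 = €151.92.
Break-even = €500.00 / €151.92 = 3.29 → 4 months.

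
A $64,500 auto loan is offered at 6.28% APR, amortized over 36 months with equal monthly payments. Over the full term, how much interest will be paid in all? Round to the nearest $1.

$6,435

Monthly rate = 6.28%/12 = 0.0052333; payment = 64,500 × 0.0052333 / (1 − (1+0.0052333)^−36) = $1,970.41.
Total paid = 36 × $1,970.41 = $70,934.76; interest = $70,934.76 − $64,500 = $6,434.76.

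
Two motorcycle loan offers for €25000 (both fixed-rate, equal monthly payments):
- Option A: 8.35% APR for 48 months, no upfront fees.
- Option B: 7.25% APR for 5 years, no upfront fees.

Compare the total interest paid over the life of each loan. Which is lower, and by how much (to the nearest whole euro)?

Option A by €386

Option A: monthly rate = 8.35%/12 = 0.0069583; payment = 25,000 × 0.0069583 / (1 − (1+0.0069583)^−48) = €614.44.
Total interest on Option A = 48 × €614.44 − €25,000 = €4,493.12.
Option B: monthly rate = 7.25%/12 = 0.0060417; payment = 25,000 × 0.0060417 / (1 − (1+0.0060417)^−60) = €497.98.
Total interest on Option B = 60 × €497.98 − €25,000 = €4,878.80.
Option A is lower by €385.68.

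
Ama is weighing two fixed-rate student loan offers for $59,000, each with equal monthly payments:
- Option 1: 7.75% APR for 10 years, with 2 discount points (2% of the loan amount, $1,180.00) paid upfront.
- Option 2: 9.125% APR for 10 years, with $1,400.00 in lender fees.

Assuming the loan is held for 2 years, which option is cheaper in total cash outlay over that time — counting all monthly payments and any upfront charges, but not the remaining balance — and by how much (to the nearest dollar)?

Option 1 by $1,260

Option 1: monthly rate = 7.75%/12 = 0.0064583; payment = 59,000 × 0.0064583 / (1 − (1+0.0064583)^−120) = $708.06.
Option 2: monthly rate = 9.125%/12 = 0.0076042; payment = 59,000 × 0.0076042 / (1 − (1+0.0076042)^−120) = $751.38.
Over 24 months: Option 1 costs 24 × $708.06 + $1,180.00 = $18,173.44; Option 2 costs 24 × $751.38 + $1,400.00 = $19,433.12.
Option 1 is cheaper by $19,433.12 − $18,173.44 = $1,259.68.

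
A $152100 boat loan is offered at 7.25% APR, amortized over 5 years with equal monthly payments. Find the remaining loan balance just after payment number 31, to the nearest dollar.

With monthly rate i = 7.25%/12 = 0.0060417, the balance after k of n payments is P · [(1+i)^n − (1+i)^k] / [(1+i)^n − 1].
(1+0.0060417)^60 = 1.43535089 and (1+0.0060417)^31 = 1.20529959, so the balance is 152,100 × (1.43535089 − 1.20529959) / (1.43535089 − 1) = $80,373.79.

$80,374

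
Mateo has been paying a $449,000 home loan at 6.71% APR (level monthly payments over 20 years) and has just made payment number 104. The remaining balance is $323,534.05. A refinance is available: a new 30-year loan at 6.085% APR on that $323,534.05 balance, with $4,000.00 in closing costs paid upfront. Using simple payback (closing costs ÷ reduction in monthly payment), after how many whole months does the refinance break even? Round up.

3 months

Current payment = 449,000 × 6.71%/12 / (1 − (1+0.0055917)^−240) = $3,403.36.
Refinanced payment = 323,534.05 × 0.0050708 / (1 − (1+0.0050708)^−360) = $1,957.47.
Monthly savings = $3,403.36 − $1,957.47 = $1,445.89.
Break-even = $4,000.00 / $1,445.89 = 2.77 → 3 months.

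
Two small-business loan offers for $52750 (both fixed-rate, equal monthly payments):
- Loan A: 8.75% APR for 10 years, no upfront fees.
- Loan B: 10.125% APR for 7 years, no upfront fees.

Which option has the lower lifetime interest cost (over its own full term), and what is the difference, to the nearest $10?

Loan A: monthly rate = 8.75%/12 = 0.0072917; payment = 52,750 × 0.0072917 / (1 − (1+0.0072917)^−120) = $661.10.
Total interest on Loan A = 120 × $661.10 − $52,750 = $26,582.00.
Loan B: at 10.125% the monthly rate is 0.0084375, so the payment is 52,750 × 0.0084375 / (1 − 1.0084375^−84) = $879.12.
Total interest on Loan B = 84 × $879.12 − $52,750 = $21,096.08.
Loan B is lower by $5,485.92.

Loan B by $5,490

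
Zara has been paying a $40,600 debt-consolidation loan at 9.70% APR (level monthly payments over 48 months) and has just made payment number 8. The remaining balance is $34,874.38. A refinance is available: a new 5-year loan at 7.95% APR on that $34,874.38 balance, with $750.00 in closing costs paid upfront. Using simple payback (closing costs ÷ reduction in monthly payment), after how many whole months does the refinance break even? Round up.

3 months

Current payment = 40,600 × 9.7%/12 / (1 − (1+0.0080833)^−48) = $1,023.88.
Refinanced payment = 34,874.38 × 0.0066250 / (1 − (1+0.0066250)^−60) = $706.29.
Monthly savings = $1,023.88 − $706.29 = $317.59.
Break-even = $750.00 / $317.59 = 2.36 → 3 months.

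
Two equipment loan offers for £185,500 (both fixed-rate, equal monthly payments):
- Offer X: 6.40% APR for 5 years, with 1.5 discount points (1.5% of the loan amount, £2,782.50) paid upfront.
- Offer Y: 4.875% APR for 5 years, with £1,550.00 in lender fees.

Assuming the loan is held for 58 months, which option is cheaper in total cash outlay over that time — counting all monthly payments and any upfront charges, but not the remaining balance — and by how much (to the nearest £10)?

Offer X: monthly rate = 6.4%/12 = 0.0053333; payment = 185,500 × 0.0053333 / (1 − (1+0.0053333)^−60) = £3,620.84.
Offer Y: monthly rate = 4.875%/12 = 0.0040625; payment = 185,500 × 0.0040625 / (1 − (1+0.0040625)^−60) = £3,490.00.
Over 58 months: Offer X costs 58 × £3,620.84 + £2,782.50 = £212,791.22; Offer Y costs 58 × £3,490.00 + £1,550.00 = £203,970.00.
Offer Y is cheaper by £212,791.22 − £203,970.00 = £8,821.22.

Offer Y by £8,820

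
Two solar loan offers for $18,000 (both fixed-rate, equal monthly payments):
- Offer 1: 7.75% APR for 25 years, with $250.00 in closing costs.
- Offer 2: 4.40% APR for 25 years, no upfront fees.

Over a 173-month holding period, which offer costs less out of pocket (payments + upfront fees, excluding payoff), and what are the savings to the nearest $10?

Offer 1: monthly rate = 7.75%/12 = 0.0064583; payment = 18,000 × 0.0064583 / (1 − (1+0.0064583)^−300) = $135.96.
Offer 2: at 4.40% the monthly rate is 0.0036667, so the payment is 18,000 × 0.0036667 / (1 − 1.0036667^−300) = $99.03.
Over 173 months: Offer 1 costs 173 × $135.96 + $250.00 = $23,771.08; Offer 2 costs 173 × $99.03 = $17,132.19.
Offer 2 is cheaper by $23,771.08 − $17,132.19 = $6,638.89.

Offer 2 by $6,640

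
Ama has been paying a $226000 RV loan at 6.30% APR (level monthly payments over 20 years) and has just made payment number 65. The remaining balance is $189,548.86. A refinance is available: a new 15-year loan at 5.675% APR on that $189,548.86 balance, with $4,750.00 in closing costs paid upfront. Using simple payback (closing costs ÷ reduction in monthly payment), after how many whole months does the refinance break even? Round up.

Current payment = 226,000 × 6.3%/12 / (1 − (1+0.0052500)^−240) = $1,658.49.
Refinanced payment = 189,548.86 × 0.0047292 / (1 − (1+0.0047292)^−180) = $1,566.43.
Monthly savings = $1,658.49 − $1,566.43 = $92.06.
Break-even = $4,750.00 / $92.06 = 51.60 → 52 months.

52 months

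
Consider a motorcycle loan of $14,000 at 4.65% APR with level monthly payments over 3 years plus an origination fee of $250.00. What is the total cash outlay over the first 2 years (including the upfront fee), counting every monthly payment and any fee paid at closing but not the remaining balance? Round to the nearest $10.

$10,270

Monthly rate = 4.65%/12 = 0.0038750; payment = 14,000 × 0.0038750 / (1 − (1+0.0038750)^−36) = $417.40.
Total outlay = 24 × $417.40 + $250.00 = $10,267.60.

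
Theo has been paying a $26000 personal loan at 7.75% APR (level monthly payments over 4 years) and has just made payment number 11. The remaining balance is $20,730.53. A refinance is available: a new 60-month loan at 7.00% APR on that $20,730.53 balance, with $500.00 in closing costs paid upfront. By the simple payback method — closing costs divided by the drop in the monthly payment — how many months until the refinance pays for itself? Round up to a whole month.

3 months

Current payment = 26,000 × 7.75%/12 / (1 − (1+0.0064583)^−48) = $631.69.
Refinanced payment = 20,730.53 × 0.0058333 / (1 − (1+0.0058333)^−60) = $410.49.
Monthly savings = $631.69 − $410.49 = $221.20.
Break-even = $500.00 / $221.20 = 2.26 → 3 months.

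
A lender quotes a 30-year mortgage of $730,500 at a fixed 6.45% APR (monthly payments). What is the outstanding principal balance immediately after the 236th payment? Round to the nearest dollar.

With monthly rate i = 6.45%/12 = 0.0053750, the balance after k of n payments is P · [(1+i)^n − (1+i)^k] / [(1+i)^n − 1].
(1+0.0053750)^360 = 6.88825817 and (1+0.0053750)^236 = 3.54345795, so the balance is 730,500 × (6.88825817 − 3.54345795) / (6.88825817 − 1) = $414,957.44.

$414,957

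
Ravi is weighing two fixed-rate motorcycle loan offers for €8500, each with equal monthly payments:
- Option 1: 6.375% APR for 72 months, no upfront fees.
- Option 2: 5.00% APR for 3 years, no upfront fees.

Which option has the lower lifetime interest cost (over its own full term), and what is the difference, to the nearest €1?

Option 1: at 6.375% the monthly rate is 0.0053125, so the payment is 8,500 × 0.0053125 / (1 − 1.0053125^−72) = €142.38.
Total interest on Option 1 = 72 × €142.38 − €8,500 = €1,751.36.
Option 2: monthly rate = 5%/12 = 0.0041667; payment = 8,500 × 0.0041667 / (1 − (1+0.0041667)^−36) = €254.75.
Total interest on Option 2 = 36 × €254.75 − €8,500 = €671.00.
Option 2 is lower by €1,080.36.

Option 2 by €1,080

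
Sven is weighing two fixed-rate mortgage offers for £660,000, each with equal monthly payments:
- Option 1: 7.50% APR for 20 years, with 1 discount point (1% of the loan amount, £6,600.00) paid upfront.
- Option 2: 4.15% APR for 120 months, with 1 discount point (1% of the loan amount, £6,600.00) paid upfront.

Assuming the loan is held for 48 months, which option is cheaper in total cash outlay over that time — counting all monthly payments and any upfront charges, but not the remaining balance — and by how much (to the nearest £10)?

Option 1 by £67,800

Option 1: at 7.50% the monthly rate is 0.0062500, so the payment is 660,000 × 0.0062500 / (1 − 1.0062500^−240) = £5,316.92.
Option 2: at 4.15% the monthly rate is 0.0034583, so the payment is 660,000 × 0.0034583 / (1 − 1.0034583^−120) = £6,729.33.
Over 48 months: Option 1 costs 48 × £5,316.92 + £6,600.00 = £261,812.16; Option 2 costs 48 × £6,729.33 + £6,600.00 = £329,607.84.
Option 1 is cheaper by £329,607.84 − £261,812.16 = £67,795.68.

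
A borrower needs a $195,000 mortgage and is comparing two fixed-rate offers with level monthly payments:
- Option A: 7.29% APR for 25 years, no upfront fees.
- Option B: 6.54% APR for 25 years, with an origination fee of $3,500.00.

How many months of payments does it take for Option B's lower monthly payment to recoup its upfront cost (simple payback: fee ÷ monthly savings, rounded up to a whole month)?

Option A: monthly rate = 7.29%/12 = 0.0060750; payment = 195,000 × 0.0060750 / (1 − (1+0.0060750)^−300) = $1,414.50.
Option B: at 6.54% the monthly rate is 0.0054500, so the payment is 195,000 × 0.0054500 / (1 − 1.0054500^−300) = $1,321.53.
Monthly savings = $1,414.50 − $1,321.53 = $92.97.
Break-even = $3,500.00 / $92.97 = 37.65 → 38 months.

38 months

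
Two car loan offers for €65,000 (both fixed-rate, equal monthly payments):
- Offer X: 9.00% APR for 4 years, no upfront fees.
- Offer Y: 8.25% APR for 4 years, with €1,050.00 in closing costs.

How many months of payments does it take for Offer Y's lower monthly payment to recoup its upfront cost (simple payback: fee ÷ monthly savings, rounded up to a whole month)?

46 months

Offer X: monthly rate = 9%/12 = 0.0075000; payment = 65,000 × 0.0075000 / (1 − (1+0.0075000)^−48) = €1,617.53.
Offer Y: at 8.25% the monthly rate is 0.0068750, so the payment is 65,000 × 0.0068750 / (1 − 1.0068750^−48) = €1,594.48.
Monthly savings = €1,617.53 − €1,594.48 = €23.05.
Break-even = €1,050.00 / €23.05 = 45.55 → 46 months.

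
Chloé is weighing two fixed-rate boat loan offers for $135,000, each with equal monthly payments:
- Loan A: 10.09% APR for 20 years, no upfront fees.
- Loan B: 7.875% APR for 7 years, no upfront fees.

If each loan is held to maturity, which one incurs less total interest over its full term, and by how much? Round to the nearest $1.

Loan A: monthly rate = 10.09%/12 = 0.0084083; payment = 135,000 × 0.0084083 / (1 − (1+0.0084083)^−240) = $1,310.84.
Total interest on Loan A = 240 × $1,310.84 − $135,000 = $179,601.60.
Loan B: at 7.875% the monthly rate is 0.0065625, so the payment is 135,000 × 0.0065625 / (1 − 1.0065625^−84) = $2,095.74.
Total interest on Loan B = 84 × $2,095.74 − $135,000 = $41,042.16.
Loan B is lower by $138,559.44.

Loan B by $138,559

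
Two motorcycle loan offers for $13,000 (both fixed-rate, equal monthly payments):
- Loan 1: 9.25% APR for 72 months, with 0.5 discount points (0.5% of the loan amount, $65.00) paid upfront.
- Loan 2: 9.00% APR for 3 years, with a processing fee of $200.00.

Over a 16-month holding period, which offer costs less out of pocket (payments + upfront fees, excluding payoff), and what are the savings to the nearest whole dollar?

Loan 1: at 9.25% the monthly rate is 0.0077083, so the payment is 13,000 × 0.0077083 / (1 − 1.0077083^−72) = $235.95.
Loan 2: at 9.00% the monthly rate is 0.0075000, so the payment is 13,000 × 0.0075000 / (1 − 1.0075000^−36) = $413.40.
Over 16 months: Loan 1 costs 16 × $235.95 + $65.00 = $3,840.20; Loan 2 costs 16 × $413.40 + $200.00 = $6,814.40.
Loan 1 is cheaper by $6,814.40 − $3,840.20 = $2,974.20.

Loan 1 by $2,974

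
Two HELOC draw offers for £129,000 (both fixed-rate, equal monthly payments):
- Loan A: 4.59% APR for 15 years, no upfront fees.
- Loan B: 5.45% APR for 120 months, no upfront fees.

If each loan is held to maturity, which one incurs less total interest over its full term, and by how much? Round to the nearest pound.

Loan B by £11,086

Loan A: monthly rate = 4.59%/12 = 0.0038250; payment = 129,000 × 0.0038250 / (1 − (1+0.0038250)^−180) = £992.79.
Total interest on Loan A = 180 × £992.79 − £129,000 = £49,702.20.
Loan B: monthly rate = 5.45%/12 = 0.0045417; payment = 129,000 × 0.0045417 / (1 − (1+0.0045417)^−120) = £1,396.80.
Total interest on Loan B = 120 × £1,396.80 − £129,000 = £38,616.00.
Loan B is lower by £11,086.20.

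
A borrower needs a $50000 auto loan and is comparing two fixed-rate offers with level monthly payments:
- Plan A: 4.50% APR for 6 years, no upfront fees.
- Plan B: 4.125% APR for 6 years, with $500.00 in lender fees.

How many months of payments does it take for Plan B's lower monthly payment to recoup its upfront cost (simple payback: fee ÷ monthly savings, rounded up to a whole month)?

59 months

Plan A: at 4.50% the monthly rate is 0.0037500, so the payment is 50,000 × 0.0037500 / (1 − 1.0037500^−72) = $793.70.
Plan B: monthly rate = 4.125%/12 = 0.0034375; payment = 50,000 × 0.0034375 / (1 − (1+0.0034375)^−72) = $785.11.
Monthly savings = $793.70 − $785.11 = $8.59.
Break-even = $500.00 / $8.59 = 58.21 → 59 months.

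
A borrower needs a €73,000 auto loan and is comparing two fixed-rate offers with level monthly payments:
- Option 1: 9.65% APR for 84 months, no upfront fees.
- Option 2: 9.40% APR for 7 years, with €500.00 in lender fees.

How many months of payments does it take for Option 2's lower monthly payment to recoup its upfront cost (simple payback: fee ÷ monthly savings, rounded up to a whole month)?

54 months

Option 1: at 9.65% the monthly rate is 0.0080417, so the payment is 73,000 × 0.0080417 / (1 − 1.0080417^−84) = €1,198.73.
Option 2: at 9.40% the monthly rate is 0.0078333, so the payment is 73,000 × 0.0078333 / (1 − 1.0078333^−84) = €1,189.38.
Monthly savings = €1,198.73 − €1,189.38 = €9.35.
Break-even = €500.00 / €9.35 = 53.48 → 54 months.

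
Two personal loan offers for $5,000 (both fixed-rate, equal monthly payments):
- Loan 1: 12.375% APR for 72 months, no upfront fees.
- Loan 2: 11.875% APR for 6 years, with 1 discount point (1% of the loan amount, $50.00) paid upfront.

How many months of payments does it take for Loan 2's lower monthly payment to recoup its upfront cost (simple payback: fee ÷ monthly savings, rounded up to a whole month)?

Loan 1: monthly rate = 12.375%/12 = 0.0103125; payment = 5,000 × 0.0103125 / (1 − (1+0.0103125)^−72) = $98.73.
Loan 2: at 11.875% the monthly rate is 0.0098958, so the payment is 5,000 × 0.0098958 / (1 − 1.0098958^−72) = $97.43.
Monthly savings = $98.73 − $97.43 = $1.30.
Break-even = $50.00 / $1.30 = 38.46 → 39 months.

39 months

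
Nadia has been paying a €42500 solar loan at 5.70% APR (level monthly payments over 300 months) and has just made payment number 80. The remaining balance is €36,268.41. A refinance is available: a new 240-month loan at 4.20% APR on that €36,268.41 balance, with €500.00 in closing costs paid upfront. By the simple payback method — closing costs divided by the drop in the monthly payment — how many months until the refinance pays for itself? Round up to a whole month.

12 months

Current payment = 42,500 × 5.7%/12 / (1 − (1+0.0047500)^−300) = €266.09.
Refinanced payment = 36,268.41 × 0.0035000 / (1 − (1+0.0035000)^−240) = €223.62.
Monthly savings = €266.09 − €223.62 = €42.47.
Break-even = €500.00 / €42.47 = 11.77 → 12 months.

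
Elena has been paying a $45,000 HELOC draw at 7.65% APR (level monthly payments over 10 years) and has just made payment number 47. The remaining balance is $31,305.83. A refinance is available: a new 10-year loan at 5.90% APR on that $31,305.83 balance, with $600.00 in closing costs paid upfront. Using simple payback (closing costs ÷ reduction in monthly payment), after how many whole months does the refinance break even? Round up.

Current payment = 45,000 × 7.65%/12 / (1 − (1+0.0063750)^−120) = $537.69.
Refinanced payment = 31,305.83 × 0.0049167 / (1 − (1+0.0049167)^−120) = $345.99.
Monthly savings = $537.69 − $345.99 = $191.70.
Break-even = $600.00 / $191.70 = 3.13 → 4 months.

4 months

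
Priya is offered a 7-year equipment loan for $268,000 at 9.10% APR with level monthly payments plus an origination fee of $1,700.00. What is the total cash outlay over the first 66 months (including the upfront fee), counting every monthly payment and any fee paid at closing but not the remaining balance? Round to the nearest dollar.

Monthly rate = 9.1%/12 = 0.0075833; payment = 268,000 × 0.0075833 / (1 − (1+0.0075833)^−84) = $4,325.49.
Total outlay = 66 × $4,325.49 + $1,700.00 = $287,182.34.

$287,182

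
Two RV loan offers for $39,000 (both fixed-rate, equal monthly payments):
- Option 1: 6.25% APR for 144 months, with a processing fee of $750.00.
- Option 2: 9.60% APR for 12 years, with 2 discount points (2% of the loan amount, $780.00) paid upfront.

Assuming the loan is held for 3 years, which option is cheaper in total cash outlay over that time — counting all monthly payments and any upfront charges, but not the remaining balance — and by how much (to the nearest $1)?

Option 1: at 6.25% the monthly rate is 0.0052083, so the payment is 39,000 × 0.0052083 / (1 − 1.0052083^−144) = $385.65.
Option 2: monthly rate = 9.6%/12 = 0.0080000; payment = 39,000 × 0.0080000 / (1 − (1+0.0080000)^−144) = $457.11.
Over 36 months: Option 1 costs 36 × $385.65 + $750.00 = $14,633.40; Option 2 costs 36 × $457.11 + $780.00 = $17,235.96.
Option 1 is cheaper by $17,235.96 − $14,633.40 = $2,602.56.

Option 1 by $2,603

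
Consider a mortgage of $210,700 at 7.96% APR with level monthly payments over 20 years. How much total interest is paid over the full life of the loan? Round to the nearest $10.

$211,010

At 7.96% the monthly rate is 0.0066333, so the payment is 210,700 × 0.0066333 / (1 − 1.0066333^−240) = $1,757.14.
Total paid = 240 × $1,757.14 = $421,713.60; interest = $421,713.60 − $210,700 = $211,013.60.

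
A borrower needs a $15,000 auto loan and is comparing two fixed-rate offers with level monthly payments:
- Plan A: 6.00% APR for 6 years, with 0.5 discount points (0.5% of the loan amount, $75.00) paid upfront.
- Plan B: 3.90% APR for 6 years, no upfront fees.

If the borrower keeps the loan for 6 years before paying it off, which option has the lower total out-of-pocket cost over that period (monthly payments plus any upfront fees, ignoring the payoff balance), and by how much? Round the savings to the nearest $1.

Plan B by $1,126

Plan A: at 6.00% the monthly rate is 0.0050000, so the payment is 15,000 × 0.0050000 / (1 − 1.0050000^−72) = $248.59.
Plan B: monthly rate = 3.9%/12 = 0.0032500; payment = 15,000 × 0.0032500 / (1 − (1+0.0032500)^−72) = $233.99.
Over 72 months: Plan A costs 72 × $248.59 + $75.00 = $17,973.48; Plan B costs 72 × $233.99 = $16,847.28.
Plan B is cheaper by $17,973.48 − $16,847.28 = $1,126.20.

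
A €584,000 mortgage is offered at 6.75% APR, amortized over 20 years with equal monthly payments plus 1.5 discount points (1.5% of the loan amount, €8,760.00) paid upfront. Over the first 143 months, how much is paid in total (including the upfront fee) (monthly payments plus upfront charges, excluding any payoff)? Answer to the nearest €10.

At 6.75% the monthly rate is 0.0056250, so the payment is 584,000 × 0.0056250 / (1 − 1.0056250^−240) = €4,440.53.
Total outlay = 143 × €4,440.53 + €8,760.00 = €643,755.79.

€643,760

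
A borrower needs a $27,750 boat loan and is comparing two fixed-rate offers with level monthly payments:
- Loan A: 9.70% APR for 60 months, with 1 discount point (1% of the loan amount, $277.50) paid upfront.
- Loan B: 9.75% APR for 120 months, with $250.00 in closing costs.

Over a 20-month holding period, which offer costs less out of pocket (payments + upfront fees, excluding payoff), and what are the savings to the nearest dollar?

Loan B by $4,480

Loan A: monthly rate = 9.7%/12 = 0.0080833; payment = 27,750 × 0.0080833 / (1 − (1+0.0080833)^−60) = $585.52.
Loan B: monthly rate = 9.75%/12 = 0.0081250; payment = 27,750 × 0.0081250 / (1 − (1+0.0081250)^−120) = $362.89.
Over 20 months: Loan A costs 20 × $585.52 + $277.50 = $11,987.90; Loan B costs 20 × $362.89 + $250.00 = $7,507.80.
Loan B is cheaper by $11,987.90 − $7,507.80 = $4,480.10.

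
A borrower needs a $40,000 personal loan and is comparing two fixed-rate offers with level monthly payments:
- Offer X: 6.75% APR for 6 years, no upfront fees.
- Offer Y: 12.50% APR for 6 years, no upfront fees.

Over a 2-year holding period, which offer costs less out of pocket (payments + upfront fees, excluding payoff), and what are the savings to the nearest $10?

Offer X: at 6.75% the monthly rate is 0.0056250, so the payment is 40,000 × 0.0056250 / (1 − 1.0056250^−72) = $677.17.
Offer Y: at 12.50% the monthly rate is 0.0104167, so the payment is 40,000 × 0.0104167 / (1 − 1.0104167^−72) = $792.45.
Over 24 months: Offer X costs 24 × $677.17 = $16,252.08; Offer Y costs 24 × $792.45 = $19,018.80.
Offer X is cheaper by $19,018.80 − $16,252.08 = $2,766.72.

Offer X by $2,770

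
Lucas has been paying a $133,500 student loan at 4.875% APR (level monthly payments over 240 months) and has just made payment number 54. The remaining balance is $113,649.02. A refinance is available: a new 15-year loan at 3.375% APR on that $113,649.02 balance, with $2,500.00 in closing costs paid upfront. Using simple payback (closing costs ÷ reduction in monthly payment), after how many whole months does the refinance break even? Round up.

Current payment = 133,500 × 4.875%/12 / (1 − (1+0.0040625)^−240) = $871.85.
Refinanced payment = 113,649.02 × 0.0028125 / (1 − (1+0.0028125)^−180) = $805.50.
Monthly savings = $871.85 − $805.50 = $66.35.
Break-even = $2,500.00 / $66.35 = 37.68 → 38 months.

38 months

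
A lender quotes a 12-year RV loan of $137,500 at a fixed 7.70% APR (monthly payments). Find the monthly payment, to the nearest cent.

$1,465.85

At 7.70% the monthly rate is 0.0064167, so the payment is 137,500 × 0.0064167 / (1 − 1.0064167^−144) = $1,465.85.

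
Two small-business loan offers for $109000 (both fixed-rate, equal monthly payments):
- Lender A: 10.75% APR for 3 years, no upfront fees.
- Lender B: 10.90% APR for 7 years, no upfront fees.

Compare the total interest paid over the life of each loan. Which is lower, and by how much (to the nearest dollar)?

Lender A by $28,289

Lender A: monthly rate = 10.75%/12 = 0.0089583; payment = 109,000 × 0.0089583 / (1 − (1+0.0089583)^−36) = $3,555.63.
Total interest on Lender A = 36 × $3,555.63 − $109,000 = $19,002.68.
Lender B: at 10.90% the monthly rate is 0.0090833, so the payment is 109,000 × 0.0090833 / (1 − 1.0090833^−84) = $1,860.62.
Total interest on Lender B = 84 × $1,860.62 − $109,000 = $47,292.08.
Lender A is lower by $28,289.40.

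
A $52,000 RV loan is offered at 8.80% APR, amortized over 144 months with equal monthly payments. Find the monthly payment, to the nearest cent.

$585.93

At 8.80% the monthly rate is 0.0073333, so the payment is 52,000 × 0.0073333 / (1 − 1.0073333^−144) = $585.93.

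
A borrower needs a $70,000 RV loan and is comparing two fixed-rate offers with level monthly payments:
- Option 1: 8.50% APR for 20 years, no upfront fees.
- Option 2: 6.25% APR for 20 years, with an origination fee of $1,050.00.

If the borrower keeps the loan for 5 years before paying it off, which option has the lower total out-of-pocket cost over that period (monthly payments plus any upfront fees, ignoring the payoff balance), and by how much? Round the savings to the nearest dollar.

Option 1: monthly rate = 8.5%/12 = 0.0070833; payment = 70,000 × 0.0070833 / (1 − (1+0.0070833)^−240) = $607.48.
Option 2: at 6.25% the monthly rate is 0.0052083, so the payment is 70,000 × 0.0052083 / (1 − 1.0052083^−240) = $511.65.
Over 60 months: Option 1 costs 60 × $607.48 = $36,448.80; Option 2 costs 60 × $511.65 + $1,050.00 = $31,749.00.
Option 2 is cheaper by $36,448.80 − $31,749.00 = $4,699.80.

Option 2 by $4,700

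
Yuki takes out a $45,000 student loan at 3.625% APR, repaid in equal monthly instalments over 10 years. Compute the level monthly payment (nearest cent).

At 3.625% the monthly rate is 0.0030208, so the payment is 45,000 × 0.0030208 / (1 − 1.0030208^−120) = $447.63.

$447.63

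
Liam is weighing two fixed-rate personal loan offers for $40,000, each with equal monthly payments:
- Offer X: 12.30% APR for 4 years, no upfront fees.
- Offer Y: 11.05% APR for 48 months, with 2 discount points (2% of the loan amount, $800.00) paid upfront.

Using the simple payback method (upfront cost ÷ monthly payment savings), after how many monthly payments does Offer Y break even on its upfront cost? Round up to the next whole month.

Offer X: at 12.30% the monthly rate is 0.0102500, so the payment is 40,000 × 0.0102500 / (1 − 1.0102500^−48) = $1,059.25.
Offer Y: at 11.05% the monthly rate is 0.0092083, so the payment is 40,000 × 0.0092083 / (1 − 1.0092083^−48) = $1,034.79.
Monthly savings = $1,059.25 − $1,034.79 = $24.46.
Break-even = $800.00 / $24.46 = 32.71 → 33 months.

33 months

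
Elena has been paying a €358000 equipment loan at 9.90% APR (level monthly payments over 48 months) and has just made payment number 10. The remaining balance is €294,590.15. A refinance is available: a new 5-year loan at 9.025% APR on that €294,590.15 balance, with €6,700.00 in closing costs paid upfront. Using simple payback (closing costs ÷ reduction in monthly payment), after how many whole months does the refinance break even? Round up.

Current payment = 358,000 × 9.9%/12 / (1 − (1+0.0082500)^−48) = €9,062.62.
Refinanced payment = 294,590.15 × 0.0075208 / (1 − (1+0.0075208)^−60) = €6,118.78.
Monthly savings = €9,062.62 − €6,118.78 = €2,943.84.
Break-even = €6,700.00 / €2,943.84 = 2.28 → 3 months.

3 months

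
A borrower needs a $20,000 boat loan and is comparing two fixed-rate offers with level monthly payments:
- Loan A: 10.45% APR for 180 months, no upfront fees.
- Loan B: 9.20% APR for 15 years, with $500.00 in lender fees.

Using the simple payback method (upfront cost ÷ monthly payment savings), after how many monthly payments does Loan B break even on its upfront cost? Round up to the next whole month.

Loan A: at 10.45% the monthly rate is 0.0087083, so the payment is 20,000 × 0.0087083 / (1 − 1.0087083^−180) = $220.46.
Loan B: at 9.20% the monthly rate is 0.0076667, so the payment is 20,000 × 0.0076667 / (1 − 1.0076667^−180) = $205.24.
Monthly savings = $220.46 − $205.24 = $15.22.
Break-even = $500.00 / $15.22 = 32.85 → 33 months.

33 months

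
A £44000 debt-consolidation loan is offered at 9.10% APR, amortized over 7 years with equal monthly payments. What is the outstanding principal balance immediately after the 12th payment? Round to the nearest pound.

With monthly rate i = 9.1%/12 = 0.0075833, the balance after k of n payments is P · [(1+i)^n − (1+i)^k] / [(1+i)^n − 1].
(1+0.0075833)^84 = 1.88626154 and (1+0.0075833)^12 = 1.09489306, so the balance is 44,000 × (1.88626154 − 1.09489306) / (1.88626154 − 1) = £39,288.87.

£39,289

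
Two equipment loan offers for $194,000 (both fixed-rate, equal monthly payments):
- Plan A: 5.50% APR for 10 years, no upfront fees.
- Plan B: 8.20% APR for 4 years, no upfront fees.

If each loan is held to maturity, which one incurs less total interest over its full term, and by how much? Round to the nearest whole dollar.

Plan A: at 5.50% the monthly rate is 0.0045833, so the payment is 194,000 × 0.0045833 / (1 − 1.0045833^−120) = $2,105.41.
Total interest on Plan A = 120 × $2,105.41 − $194,000 = $58,649.20.
Plan B: at 8.20% the monthly rate is 0.0068333, so the payment is 194,000 × 0.0068333 / (1 − 1.0068333^−48) = $4,754.34.
Total interest on Plan B = 48 × $4,754.34 − $194,000 = $34,208.32.
Plan B is lower by $24,440.88.

Plan B by $24,441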